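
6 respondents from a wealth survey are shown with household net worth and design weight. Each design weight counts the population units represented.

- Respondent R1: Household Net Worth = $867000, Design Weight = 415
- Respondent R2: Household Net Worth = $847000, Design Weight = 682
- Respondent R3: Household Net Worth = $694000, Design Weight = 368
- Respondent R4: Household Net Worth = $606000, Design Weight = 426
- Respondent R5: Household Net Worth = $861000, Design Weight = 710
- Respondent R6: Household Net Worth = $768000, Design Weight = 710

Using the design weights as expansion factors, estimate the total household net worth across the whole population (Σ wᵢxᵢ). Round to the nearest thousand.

2607597000

Weighted total = 867000×415 + 847000×682 + 694000×368 + 606000×426 + 861000×710 + 768000×710
  = 359805000 + 577654000 + 255392000 + 258156000 + 611310000 + 545280000 = 2607597000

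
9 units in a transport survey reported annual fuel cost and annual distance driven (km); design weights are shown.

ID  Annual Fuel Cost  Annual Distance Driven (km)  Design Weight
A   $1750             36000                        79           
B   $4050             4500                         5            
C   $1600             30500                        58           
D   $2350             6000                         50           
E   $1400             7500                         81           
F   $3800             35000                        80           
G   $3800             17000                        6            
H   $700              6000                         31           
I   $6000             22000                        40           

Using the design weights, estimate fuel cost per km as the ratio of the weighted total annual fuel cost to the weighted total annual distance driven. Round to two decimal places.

Σ wᵢ·y = 1750×79 + 4050×5 + 1600×58 + 2350×50 + 1400×81 + 3800×80 + 3800×6 + 700×31 + 6000×40
  = 138250 + 20250 + 92800 + 117500 + 113400 + 304000 + 22800 + 21700 + 240000 = 1070700
Σ wᵢ·x = 36000×79 + 4500×5 + 30500×58 + 6000×50 + 7500×81 + 35000×80 + 17000×6 + 6000×31 + 22000×40
  = 2844000 + 22500 + 1769000 + 300000 + 607500 + 2800000 + 102000 + 186000 + 880000 = 9511000
Ratio = 1070700 / 9511000 = 0.11257491

0.11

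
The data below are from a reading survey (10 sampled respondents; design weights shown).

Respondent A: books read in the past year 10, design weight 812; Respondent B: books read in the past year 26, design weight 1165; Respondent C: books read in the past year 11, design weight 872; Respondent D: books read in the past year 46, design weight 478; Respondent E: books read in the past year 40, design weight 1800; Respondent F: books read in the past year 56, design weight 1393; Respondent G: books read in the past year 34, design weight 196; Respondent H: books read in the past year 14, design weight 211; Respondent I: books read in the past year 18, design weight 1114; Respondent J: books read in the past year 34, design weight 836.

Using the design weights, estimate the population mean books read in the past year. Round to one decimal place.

31.3

Weighted sum = 10×812 + 26×1165 + 11×872 + 46×478 + 40×1800 + 56×1393 + 34×196 + 14×211 + 18×1114 + 34×836
  = 278092
Sum of weights = 812 + 1165 + 872 + 478 + 1800 + 1393 + 196 + 211 + 1114 + 836 = 8877
Weighted mean = 278092 / 8877 = 31.32725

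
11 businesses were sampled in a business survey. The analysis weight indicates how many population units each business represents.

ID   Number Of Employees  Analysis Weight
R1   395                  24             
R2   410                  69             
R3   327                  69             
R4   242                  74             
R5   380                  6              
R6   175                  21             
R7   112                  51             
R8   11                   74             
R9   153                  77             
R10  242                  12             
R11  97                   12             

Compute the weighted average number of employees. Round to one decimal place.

217.9

Weighted sum = 395×24 + 410×69 + 327×69 + 242×74 + 380×6 + 175×21 + 112×51 + 11×74 + 153×77 + 242×12 + 97×12
  = 9480 + 28290 + 22563 + 17908 + 2280 + 3675 + 5712 + 814 + 11781 + 2904 + 1164 = 106571
Sum of weights = 24 + 69 + 69 + 74 + 6 + 21 + 51 + 74 + 77 + 12 + 12 = 489
Weighted mean = 106571 / 489 = 217.93661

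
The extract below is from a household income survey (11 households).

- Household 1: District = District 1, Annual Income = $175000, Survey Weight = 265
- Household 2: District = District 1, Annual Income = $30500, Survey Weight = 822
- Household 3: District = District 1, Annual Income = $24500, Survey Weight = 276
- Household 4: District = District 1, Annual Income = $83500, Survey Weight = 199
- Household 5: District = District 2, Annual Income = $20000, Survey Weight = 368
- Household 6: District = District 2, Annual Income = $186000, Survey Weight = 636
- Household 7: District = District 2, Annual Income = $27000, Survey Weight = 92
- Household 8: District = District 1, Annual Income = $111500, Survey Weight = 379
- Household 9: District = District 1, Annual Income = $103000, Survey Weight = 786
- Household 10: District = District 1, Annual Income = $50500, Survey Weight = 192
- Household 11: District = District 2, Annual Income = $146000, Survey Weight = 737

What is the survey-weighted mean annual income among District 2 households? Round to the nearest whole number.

District 2 rows: 5, 6, 7, 11
Weighted sum = 20000×368 + 186000×636 + 27000×92 + 146000×737
  = 7360000 + 118296000 + 2484000 + 107602000 = 235742000
Sum of weights = 368 + 636 + 92 + 737 = 1833
Weighted mean = 235742000 / 1833 = 128609.93

128610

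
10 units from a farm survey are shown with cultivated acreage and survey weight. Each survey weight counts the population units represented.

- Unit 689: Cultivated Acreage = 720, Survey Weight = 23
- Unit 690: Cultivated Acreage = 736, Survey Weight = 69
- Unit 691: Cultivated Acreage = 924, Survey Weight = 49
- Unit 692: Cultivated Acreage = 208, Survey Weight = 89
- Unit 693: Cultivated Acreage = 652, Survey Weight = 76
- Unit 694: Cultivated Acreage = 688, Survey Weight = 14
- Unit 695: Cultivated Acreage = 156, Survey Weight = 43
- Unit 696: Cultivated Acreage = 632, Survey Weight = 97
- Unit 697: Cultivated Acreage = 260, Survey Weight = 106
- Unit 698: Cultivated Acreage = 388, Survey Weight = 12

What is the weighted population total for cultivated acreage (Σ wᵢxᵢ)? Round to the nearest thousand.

291000

Weighted total = 290544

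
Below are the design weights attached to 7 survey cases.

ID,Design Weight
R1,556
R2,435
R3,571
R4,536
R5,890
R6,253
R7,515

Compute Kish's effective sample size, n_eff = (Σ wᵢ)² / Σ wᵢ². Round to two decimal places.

Σ wᵢ = 556 + 435 + 571 + 536 + 890 + 253 + 515 = 3756
Σ wᵢ² = 309136 + 189225 + 326041 + 287296 + 792100 + 64009 + 265225 = 2233032
n_eff = 3756² / 2233032 = 14107536 / 2233032 = 6.3176596

6.32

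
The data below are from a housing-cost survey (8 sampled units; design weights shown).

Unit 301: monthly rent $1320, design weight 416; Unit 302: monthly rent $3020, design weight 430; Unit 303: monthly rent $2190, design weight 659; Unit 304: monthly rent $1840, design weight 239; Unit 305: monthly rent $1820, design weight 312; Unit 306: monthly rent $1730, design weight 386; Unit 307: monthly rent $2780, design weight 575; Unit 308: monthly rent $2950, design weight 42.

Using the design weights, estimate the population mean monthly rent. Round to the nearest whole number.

2187

Weighted sum = 6688710
Sum of weights = 416 + 430 + 659 + 239 + 312 + 386 + 575 + 42 = 3059
Weighted mean = 6688710 / 3059 = 2186.5675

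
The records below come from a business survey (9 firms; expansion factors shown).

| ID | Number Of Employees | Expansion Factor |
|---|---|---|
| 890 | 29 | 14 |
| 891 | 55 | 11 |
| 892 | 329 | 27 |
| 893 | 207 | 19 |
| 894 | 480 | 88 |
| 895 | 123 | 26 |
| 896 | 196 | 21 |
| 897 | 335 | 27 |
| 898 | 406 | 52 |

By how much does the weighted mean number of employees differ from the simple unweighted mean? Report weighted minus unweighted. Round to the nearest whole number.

88

Unweighted sum = 29 + 55 + 329 + 207 + 480 + 123 + 196 + 335 + 406 = 2160
Unweighted mean = 2160 / 9 = 240
Weighted sum = 29×14 + 55×11 + 329×27 + 207×19 + 480×88 + 123×26 + 196×21 + 335×27 + 406×52
  = 93538
Sum of weights = 14 + 11 + 27 + 19 + 88 + 26 + 21 + 27 + 52 = 285
Weighted mean = 93538 / 285 = 328.20351
Difference (weighted minus unweighted) = 88.203509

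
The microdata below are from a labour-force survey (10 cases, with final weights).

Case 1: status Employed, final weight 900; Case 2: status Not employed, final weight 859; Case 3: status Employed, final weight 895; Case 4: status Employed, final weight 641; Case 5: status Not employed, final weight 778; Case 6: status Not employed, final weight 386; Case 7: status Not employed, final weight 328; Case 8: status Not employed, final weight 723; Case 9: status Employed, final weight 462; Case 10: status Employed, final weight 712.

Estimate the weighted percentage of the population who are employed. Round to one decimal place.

54.0

Sum of weights for 'Employed' = 900 + 895 + 641 + 462 + 712 = 3610
Total weight = 900 + 859 + 895 + 641 + 778 + 386 + 328 + 723 + 462 + 712 = 6684
Weighted proportion = 3610 / 6684 = 0.54009575 → 54.009575%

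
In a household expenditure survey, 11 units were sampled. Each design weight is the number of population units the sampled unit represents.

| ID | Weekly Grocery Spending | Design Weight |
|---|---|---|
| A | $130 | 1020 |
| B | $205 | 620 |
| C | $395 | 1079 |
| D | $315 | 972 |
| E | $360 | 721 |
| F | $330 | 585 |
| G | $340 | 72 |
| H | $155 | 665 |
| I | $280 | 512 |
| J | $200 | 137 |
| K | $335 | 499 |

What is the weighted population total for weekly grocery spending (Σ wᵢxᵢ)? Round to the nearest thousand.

1910000

Weighted total = 130×1020 + 205×620 + 395×1079 + 315×972 + 360×721 + 330×585 + 340×72 + 155×665 + 280×512 + 200×137 + 335×499
  = 132600 + 127100 + 426205 + 306180 + 259560 + 193050 + 24480 + 103075 + 143360 + 27400 + 167165 = 1910175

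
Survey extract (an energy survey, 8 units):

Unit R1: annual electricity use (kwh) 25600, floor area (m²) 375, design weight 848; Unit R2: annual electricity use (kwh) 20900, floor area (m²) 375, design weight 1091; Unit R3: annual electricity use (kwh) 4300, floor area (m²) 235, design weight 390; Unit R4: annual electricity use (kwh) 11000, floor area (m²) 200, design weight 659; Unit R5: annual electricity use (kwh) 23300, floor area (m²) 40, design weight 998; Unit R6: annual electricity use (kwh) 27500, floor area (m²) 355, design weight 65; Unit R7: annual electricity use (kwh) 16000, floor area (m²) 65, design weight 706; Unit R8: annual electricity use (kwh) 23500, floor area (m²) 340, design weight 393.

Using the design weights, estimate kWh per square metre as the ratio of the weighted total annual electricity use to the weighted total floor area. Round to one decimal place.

Σ wᵢ·y = 25600×848 + 20900×1091 + 4300×390 + 11000×659 + 23300×998 + 27500×65 + 16000×706 + 23500×393
  = 21708800 + 22801900 + 1677000 + 7249000 + 23253400 + 1787500 + 11296000 + 9235500 = 99009100
Σ wᵢ·x = 375×848 + 375×1091 + 235×390 + 200×659 + 40×998 + 355×65 + 65×706 + 340×393
  = 318000 + 409125 + 91650 + 131800 + 39920 + 23075 + 45890 + 133620 = 1193080
Ratio = 99009100 / 1193080 = 82.986137

83.0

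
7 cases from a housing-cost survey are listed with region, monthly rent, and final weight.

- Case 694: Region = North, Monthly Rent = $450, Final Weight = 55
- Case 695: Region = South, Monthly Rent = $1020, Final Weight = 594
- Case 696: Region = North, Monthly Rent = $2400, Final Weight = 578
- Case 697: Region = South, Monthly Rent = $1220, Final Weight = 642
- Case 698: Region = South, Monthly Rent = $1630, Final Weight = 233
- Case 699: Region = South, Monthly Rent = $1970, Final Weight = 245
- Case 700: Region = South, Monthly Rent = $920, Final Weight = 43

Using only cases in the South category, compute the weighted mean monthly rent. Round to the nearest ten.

South rows: 695, 697, 698, 699, 700
Weighted sum = 1020×594 + 1220×642 + 1630×233 + 1970×245 + 920×43
  = 605880 + 783240 + 379790 + 482650 + 39560 = 2291120
Sum of weights = 594 + 642 + 233 + 245 + 43 = 1757
Weighted mean = 2291120 / 1757 = 1303.9954

1300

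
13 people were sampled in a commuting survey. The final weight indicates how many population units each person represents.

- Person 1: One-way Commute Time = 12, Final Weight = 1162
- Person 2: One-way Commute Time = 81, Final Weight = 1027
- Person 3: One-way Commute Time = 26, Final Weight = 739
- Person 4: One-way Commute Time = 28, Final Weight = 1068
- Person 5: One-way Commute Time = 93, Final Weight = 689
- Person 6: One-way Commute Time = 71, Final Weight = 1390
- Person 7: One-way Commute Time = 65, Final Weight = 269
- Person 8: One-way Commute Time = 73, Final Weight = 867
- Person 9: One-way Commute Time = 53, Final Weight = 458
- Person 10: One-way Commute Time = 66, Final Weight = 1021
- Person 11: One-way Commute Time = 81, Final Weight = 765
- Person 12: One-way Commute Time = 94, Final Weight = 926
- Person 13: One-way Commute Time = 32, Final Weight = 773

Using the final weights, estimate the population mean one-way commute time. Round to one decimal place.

Weighted sum = 655197
Sum of weights = 11154
Weighted mean = 655197 / 11154 = 58.74099

58.7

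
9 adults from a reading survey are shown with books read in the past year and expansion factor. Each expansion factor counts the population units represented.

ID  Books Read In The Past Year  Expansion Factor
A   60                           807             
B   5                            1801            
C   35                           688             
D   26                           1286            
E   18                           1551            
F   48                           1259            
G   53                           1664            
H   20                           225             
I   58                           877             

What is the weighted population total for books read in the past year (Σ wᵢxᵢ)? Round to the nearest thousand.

Weighted total = 60×807 + 5×1801 + 35×688 + 26×1286 + 18×1551 + 48×1259 + 53×1664 + 20×225 + 58×877
  = 48420 + 9005 + 24080 + 33436 + 27918 + 60432 + 88192 + 4500 + 50866 = 346849

347000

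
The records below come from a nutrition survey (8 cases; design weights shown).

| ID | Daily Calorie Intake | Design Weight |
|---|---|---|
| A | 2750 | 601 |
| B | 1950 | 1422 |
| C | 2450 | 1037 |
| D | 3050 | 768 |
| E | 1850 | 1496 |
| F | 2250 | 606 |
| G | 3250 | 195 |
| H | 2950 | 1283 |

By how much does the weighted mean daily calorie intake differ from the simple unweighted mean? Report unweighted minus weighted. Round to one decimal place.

Unweighted sum = 2750 + 1950 + 2450 + 3050 + 1850 + 2250 + 3250 + 2950 = 20500
Unweighted mean = 20500 / 8 = 2562.5
Weighted sum = 2750×601 + 1950×1422 + 2450×1037 + 3050×768 + 1850×1496 + 2250×606 + 3250×195 + 2950×1283
  = 17858400
Sum of weights = 601 + 1422 + 1037 + 768 + 1496 + 606 + 195 + 1283 = 7408
Weighted mean = 17858400 / 7408 = 2410.6911
Difference (unweighted minus weighted) = 151.80886

151.8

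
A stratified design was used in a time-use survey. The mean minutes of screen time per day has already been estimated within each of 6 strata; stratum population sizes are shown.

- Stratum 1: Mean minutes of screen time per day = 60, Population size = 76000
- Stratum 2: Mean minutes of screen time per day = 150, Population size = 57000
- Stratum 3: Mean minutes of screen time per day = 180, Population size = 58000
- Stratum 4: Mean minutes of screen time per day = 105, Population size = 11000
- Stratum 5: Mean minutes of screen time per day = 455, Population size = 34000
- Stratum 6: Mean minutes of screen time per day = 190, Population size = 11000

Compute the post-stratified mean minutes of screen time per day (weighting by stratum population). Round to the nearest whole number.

Σ Nₕ·x̄ₕ = 42265000
Σ Nₕ = 247000
Overall mean = 42265000 / 247000 = 171.11336

171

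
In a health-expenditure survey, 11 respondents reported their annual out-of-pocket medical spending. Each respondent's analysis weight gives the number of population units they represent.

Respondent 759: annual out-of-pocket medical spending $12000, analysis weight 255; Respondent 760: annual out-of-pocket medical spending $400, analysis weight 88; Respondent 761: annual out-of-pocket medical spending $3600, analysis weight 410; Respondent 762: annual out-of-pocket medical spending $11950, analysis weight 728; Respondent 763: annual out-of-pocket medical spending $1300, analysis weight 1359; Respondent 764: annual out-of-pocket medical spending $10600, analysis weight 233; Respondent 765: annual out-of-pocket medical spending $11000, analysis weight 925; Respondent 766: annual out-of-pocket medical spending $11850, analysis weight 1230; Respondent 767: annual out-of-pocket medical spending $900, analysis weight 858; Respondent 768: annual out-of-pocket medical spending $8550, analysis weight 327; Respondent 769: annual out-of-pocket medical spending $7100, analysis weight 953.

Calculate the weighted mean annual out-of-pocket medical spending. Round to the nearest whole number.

7140

Weighted sum = 12000×255 + 400×88 + 3600×410 + 11950×728 + 1300×1359 + 10600×233 + 11000×925 + 11850×1230 + 900×858 + 8550×327 + 7100×953
  = 3060000 + 35200 + 1476000 + 8699600 + 1766700 + 2469800 + 10175000 + 14575500 + 772200 + 2795850 + 6766300 = 52592150
Sum of weights = 255 + 88 + 410 + 728 + 1359 + 233 + 925 + 1230 + 858 + 327 + 953 = 7366
Weighted mean = 52592150 / 7366 = 7139.852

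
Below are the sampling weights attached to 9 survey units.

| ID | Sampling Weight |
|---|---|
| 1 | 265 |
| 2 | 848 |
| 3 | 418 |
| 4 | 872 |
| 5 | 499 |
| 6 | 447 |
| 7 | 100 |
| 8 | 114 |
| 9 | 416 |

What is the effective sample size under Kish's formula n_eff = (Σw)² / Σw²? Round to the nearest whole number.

7

Σ wᵢ = 265 + 848 + 418 + 872 + 499 + 447 + 100 + 114 + 416 = 3979
Σ wᵢ² = 70225 + 719104 + 174724 + 760384 + 249001 + 199809 + 10000 + 12996 + 173056 = 2369299
n_eff = 3979² / 2369299 = 15832441 / 2369299 = 6.6823314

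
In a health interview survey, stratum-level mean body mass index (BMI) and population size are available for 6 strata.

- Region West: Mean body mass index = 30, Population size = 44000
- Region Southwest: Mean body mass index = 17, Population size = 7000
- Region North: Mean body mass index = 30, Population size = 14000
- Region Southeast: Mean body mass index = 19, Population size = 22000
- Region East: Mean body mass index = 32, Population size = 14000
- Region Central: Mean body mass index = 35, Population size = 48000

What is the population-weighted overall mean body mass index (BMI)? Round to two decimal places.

29.56

Σ Nₕ·x̄ₕ = 30×44000 + 17×7000 + 30×14000 + 19×22000 + 32×14000 + 35×48000
  = 1320000 + 119000 + 420000 + 418000 + 448000 + 1680000 = 4405000
Σ Nₕ = 149000
Overall mean = 4405000 / 149000 = 29.563758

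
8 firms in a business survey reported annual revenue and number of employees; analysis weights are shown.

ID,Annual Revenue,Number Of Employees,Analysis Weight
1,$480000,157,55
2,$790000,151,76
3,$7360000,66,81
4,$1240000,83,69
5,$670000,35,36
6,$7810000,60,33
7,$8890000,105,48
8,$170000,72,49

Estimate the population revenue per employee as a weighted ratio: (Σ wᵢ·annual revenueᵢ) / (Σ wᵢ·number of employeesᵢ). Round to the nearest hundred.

34500

Σ wᵢ·y = 480000×55 + 790000×76 + 7360000×81 + 1240000×69 + 670000×36 + 7810000×33 + 8890000×48 + 170000×49
  = 26400000 + 60040000 + 596160000 + 85560000 + 24120000 + 257730000 + 426720000 + 8330000 = 1485060000
Σ wᵢ·x = 157×55 + 151×76 + 66×81 + 83×69 + 35×36 + 60×33 + 105×48 + 72×49
  = 8635 + 11476 + 5346 + 5727 + 1260 + 1980 + 5040 + 3528 = 42992
Ratio = 1485060000 / 42992 = 34542.706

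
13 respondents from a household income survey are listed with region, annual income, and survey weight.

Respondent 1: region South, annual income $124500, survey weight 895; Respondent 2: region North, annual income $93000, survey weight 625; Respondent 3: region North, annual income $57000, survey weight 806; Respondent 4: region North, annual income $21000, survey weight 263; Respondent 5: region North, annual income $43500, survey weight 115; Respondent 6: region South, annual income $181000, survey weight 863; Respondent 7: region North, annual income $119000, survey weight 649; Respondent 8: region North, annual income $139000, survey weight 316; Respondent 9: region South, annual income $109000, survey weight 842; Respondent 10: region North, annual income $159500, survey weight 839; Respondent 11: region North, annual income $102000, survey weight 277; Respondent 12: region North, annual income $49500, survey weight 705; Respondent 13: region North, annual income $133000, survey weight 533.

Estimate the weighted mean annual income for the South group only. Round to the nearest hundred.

South rows: 1, 6, 9
Weighted sum = 124500×895 + 181000×863 + 109000×842
  = 111427500 + 156203000 + 91778000 = 359408500
Sum of weights = 895 + 863 + 842 = 2600
Weighted mean = 359408500 / 2600 = 138234.04

138200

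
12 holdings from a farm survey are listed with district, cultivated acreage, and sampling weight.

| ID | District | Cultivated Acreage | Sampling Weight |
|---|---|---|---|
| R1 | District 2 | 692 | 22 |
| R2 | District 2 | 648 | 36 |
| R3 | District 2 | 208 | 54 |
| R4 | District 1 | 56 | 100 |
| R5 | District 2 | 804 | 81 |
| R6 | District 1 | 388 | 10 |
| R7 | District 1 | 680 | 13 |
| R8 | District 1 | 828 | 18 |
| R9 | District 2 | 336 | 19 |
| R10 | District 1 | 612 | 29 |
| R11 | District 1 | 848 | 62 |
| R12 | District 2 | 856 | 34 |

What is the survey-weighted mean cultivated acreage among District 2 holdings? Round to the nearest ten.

District 2 rows: R1, R2, R3, R5, R9, R12
Weighted sum = 692×22 + 648×36 + 208×54 + 804×81 + 336×19 + 856×34
  = 150396
Sum of weights = 246
Weighted mean = 150396 / 246 = 611.36585

610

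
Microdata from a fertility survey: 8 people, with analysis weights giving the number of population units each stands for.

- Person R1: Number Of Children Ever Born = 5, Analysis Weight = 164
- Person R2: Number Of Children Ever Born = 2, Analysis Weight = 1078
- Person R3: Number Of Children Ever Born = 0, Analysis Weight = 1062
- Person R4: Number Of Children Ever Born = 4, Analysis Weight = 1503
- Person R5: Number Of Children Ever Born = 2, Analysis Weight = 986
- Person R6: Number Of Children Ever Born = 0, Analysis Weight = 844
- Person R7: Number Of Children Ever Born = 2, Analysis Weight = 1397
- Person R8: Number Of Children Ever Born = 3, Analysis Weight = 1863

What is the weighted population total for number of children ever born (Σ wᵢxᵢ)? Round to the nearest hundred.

Weighted total = 5×164 + 2×1078 + 0×1062 + 4×1503 + 2×986 + 0×844 + 2×1397 + 3×1863
  = 820 + 2156 + 0 + 6012 + 1972 + 0 + 2794 + 5589 = 19343

19300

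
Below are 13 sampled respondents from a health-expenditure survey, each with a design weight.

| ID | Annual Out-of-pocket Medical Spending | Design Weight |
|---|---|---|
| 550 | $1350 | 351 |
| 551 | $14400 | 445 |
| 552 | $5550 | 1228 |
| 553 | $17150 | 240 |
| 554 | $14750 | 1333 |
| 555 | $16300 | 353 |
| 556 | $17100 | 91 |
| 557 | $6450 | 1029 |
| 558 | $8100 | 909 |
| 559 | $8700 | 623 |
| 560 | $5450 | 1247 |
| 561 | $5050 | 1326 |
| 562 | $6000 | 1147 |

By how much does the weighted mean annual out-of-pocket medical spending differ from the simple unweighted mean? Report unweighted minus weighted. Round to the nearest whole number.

1525

Unweighted sum = 126350
Unweighted mean = 126350 / 13 = 9719.2308
Weighted sum = 84579500
Sum of weights = 10322
Weighted mean = 84579500 / 10322 = 8194.1
Difference (unweighted minus weighted) = 1525.1308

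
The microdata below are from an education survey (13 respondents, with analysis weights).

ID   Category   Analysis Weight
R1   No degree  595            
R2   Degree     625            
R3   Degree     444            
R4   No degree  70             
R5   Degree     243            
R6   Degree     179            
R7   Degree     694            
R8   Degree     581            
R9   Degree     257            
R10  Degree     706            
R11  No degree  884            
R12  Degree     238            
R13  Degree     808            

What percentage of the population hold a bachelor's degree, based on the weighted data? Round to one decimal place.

75.5

Sum of weights for 'Degree' = 625 + 444 + 243 + 179 + 694 + 581 + 257 + 706 + 238 + 808 = 4775
Total weight = 6324
Weighted proportion = 4775 / 6324 = 0.75506009 → 75.506009%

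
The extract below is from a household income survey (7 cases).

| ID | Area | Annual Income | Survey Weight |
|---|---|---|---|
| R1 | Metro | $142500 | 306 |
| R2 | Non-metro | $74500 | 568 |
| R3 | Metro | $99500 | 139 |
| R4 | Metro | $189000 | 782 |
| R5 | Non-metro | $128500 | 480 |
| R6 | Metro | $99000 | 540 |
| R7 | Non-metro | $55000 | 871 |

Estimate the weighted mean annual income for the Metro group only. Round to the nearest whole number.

Metro rows: R1, R3, R4, R6
Weighted sum = 142500×306 + 99500×139 + 189000×782 + 99000×540
  = 258693500
Sum of weights = 306 + 139 + 782 + 540 = 1767
Weighted mean = 258693500 / 1767 = 146402.66

146403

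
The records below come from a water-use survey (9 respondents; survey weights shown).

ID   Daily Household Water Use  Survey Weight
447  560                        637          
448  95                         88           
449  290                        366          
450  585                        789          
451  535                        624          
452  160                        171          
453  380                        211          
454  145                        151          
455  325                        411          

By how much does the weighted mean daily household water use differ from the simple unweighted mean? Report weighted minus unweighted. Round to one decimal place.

Unweighted sum = 3075
Unweighted mean = 3075 / 9 = 341.66667
Weighted sum = 560×637 + 95×88 + 290×366 + 585×789 + 535×624 + 160×171 + 380×211 + 145×151 + 325×411
  = 356720 + 8360 + 106140 + 461565 + 333840 + 27360 + 80180 + 21895 + 133575 = 1529635
Sum of weights = 3448
Weighted mean = 1529635 / 3448 = 443.62964
Difference (weighted minus unweighted) = 101.96297

102.0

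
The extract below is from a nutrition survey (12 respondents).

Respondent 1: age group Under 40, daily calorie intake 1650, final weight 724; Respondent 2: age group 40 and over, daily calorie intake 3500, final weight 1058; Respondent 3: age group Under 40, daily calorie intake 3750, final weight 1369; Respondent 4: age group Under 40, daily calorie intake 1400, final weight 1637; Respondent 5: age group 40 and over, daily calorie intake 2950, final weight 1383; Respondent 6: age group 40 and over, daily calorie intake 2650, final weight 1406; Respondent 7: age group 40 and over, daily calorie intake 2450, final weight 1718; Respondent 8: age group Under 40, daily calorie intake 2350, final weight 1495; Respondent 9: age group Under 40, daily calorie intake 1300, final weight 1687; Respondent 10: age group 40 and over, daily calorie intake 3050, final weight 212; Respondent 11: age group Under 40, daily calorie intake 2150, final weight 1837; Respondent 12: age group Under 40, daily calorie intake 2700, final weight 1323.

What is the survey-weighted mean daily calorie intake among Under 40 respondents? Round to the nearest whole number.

2169

Under 40 rows: 1, 3, 4, 8, 9, 11, 12
Weighted sum = 1650×724 + 3750×1369 + 1400×1637 + 2350×1495 + 1300×1687 + 2150×1837 + 2700×1323
  = 1194600 + 5133750 + 2291800 + 3513250 + 2193100 + 3949550 + 3572100 = 21848150
Sum of weights = 724 + 1369 + 1637 + 1495 + 1687 + 1837 + 1323 = 10072
Weighted mean = 21848150 / 10072 = 2169.1968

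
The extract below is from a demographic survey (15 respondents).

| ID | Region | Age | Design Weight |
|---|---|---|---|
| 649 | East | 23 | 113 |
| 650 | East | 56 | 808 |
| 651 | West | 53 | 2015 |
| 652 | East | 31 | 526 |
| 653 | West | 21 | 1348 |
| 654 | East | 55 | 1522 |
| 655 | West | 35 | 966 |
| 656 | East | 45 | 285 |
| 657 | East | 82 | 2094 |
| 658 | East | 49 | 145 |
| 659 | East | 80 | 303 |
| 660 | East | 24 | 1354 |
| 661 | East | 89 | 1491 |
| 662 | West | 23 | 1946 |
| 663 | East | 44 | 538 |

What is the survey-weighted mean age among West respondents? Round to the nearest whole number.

34

West rows: 651, 653, 655, 662
Weighted sum = 213671
Sum of weights = 2015 + 1348 + 966 + 1946 = 6275
Weighted mean = 213671 / 6275 = 34.051155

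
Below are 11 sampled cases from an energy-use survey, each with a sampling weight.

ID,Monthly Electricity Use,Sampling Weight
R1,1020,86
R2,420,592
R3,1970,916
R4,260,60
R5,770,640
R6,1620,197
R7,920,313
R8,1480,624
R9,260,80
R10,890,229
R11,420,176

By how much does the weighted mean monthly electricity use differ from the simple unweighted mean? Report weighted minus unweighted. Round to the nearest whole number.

Unweighted sum = 1020 + 420 + 1970 + 260 + 770 + 1620 + 920 + 1480 + 260 + 890 + 420 = 10030
Unweighted mean = 10030 / 11 = 911.81818
Weighted sum = 1020×86 + 420×592 + 1970×916 + 260×60 + 770×640 + 1620×197 + 920×313 + 1480×624 + 260×80 + 890×229 + 420×176
  = 4478430
Sum of weights = 86 + 592 + 916 + 60 + 640 + 197 + 313 + 624 + 80 + 229 + 176 = 3913
Weighted mean = 4478430 / 3913 = 1144.5004
Difference (weighted minus unweighted) = 232.6822

233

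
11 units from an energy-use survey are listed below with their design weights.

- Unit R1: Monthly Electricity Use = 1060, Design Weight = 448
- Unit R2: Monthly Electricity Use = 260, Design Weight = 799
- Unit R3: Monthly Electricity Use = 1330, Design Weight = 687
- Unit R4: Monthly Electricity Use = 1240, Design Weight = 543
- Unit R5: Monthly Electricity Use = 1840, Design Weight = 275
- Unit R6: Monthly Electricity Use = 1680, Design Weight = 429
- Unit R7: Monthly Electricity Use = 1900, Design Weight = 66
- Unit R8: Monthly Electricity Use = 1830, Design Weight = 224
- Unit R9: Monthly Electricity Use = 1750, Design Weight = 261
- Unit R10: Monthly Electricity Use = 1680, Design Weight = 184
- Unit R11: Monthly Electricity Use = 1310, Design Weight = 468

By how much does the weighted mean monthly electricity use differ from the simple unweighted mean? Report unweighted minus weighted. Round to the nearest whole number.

209

Unweighted sum = 1060 + 260 + 1330 + 1240 + 1840 + 1680 + 1900 + 1830 + 1750 + 1680 + 1310 = 15880
Unweighted mean = 15880 / 11 = 1443.6364
Weighted sum = 5410640
Sum of weights = 4384
Weighted mean = 5410640 / 4384 = 1234.1788
Difference (unweighted minus weighted) = 209.45753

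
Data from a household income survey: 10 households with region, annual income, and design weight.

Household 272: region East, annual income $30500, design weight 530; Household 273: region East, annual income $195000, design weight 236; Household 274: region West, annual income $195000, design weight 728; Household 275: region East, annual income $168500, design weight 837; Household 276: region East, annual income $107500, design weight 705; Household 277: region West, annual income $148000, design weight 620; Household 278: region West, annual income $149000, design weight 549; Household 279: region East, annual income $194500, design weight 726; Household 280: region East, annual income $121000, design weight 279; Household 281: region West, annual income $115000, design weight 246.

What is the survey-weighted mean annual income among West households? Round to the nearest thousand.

West rows: 274, 277, 278, 281
Weighted sum = 195000×728 + 148000×620 + 149000×549 + 115000×246
  = 343811000
Sum of weights = 2143
Weighted mean = 343811000 / 2143 = 160434.44

160000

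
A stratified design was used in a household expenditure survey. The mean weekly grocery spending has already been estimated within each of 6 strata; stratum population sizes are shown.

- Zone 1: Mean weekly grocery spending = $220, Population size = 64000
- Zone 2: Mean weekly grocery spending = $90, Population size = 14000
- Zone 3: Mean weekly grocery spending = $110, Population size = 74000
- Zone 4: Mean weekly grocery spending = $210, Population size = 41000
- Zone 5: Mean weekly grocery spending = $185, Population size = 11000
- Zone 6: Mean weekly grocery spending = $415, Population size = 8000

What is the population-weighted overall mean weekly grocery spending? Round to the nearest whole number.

177

Σ Nₕ·x̄ₕ = 220×64000 + 90×14000 + 110×74000 + 210×41000 + 185×11000 + 415×8000
  = 37445000
Σ Nₕ = 64000 + 14000 + 74000 + 41000 + 11000 + 8000 = 212000
Overall mean = 37445000 / 212000 = 176.62736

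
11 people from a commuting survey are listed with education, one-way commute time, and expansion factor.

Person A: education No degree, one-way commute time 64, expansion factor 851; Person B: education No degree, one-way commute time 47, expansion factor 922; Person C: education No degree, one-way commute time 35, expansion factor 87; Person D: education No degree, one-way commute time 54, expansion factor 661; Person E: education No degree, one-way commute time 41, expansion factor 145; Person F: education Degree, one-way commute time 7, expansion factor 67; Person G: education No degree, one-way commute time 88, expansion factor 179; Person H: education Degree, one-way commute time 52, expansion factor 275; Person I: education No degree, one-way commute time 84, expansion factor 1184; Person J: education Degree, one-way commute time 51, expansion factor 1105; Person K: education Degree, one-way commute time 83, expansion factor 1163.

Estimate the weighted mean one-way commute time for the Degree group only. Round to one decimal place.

Degree rows: F, H, J, K
Weighted sum = 167653
Sum of weights = 2610
Weighted mean = 167653 / 2610 = 64.234866

64.2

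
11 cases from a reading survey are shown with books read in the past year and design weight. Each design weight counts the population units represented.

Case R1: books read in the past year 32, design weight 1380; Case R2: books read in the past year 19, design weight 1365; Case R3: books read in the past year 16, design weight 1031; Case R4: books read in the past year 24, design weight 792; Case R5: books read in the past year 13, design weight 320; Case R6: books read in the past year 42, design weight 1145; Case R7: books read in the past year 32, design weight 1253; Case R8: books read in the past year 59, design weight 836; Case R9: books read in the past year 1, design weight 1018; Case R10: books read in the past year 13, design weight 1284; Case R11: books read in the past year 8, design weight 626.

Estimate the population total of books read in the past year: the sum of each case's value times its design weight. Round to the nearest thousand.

Weighted total = 32×1380 + 19×1365 + 16×1031 + 24×792 + 13×320 + 42×1145 + 32×1253 + 59×836 + 1×1018 + 13×1284 + 8×626
  = 44160 + 25935 + 16496 + 19008 + 4160 + 48090 + 40096 + 49324 + 1018 + 16692 + 5008 = 269987

270000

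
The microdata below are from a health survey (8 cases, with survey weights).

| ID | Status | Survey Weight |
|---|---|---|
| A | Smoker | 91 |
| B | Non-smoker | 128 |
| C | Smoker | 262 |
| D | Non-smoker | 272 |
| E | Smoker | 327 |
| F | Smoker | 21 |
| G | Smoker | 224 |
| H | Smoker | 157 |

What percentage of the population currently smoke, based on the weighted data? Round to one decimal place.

Sum of weights for 'Smoker' = 91 + 262 + 327 + 21 + 224 + 157 = 1082
Total weight = 1482
Weighted proportion = 1082 / 1482 = 0.73009447 → 73.009447%

73.0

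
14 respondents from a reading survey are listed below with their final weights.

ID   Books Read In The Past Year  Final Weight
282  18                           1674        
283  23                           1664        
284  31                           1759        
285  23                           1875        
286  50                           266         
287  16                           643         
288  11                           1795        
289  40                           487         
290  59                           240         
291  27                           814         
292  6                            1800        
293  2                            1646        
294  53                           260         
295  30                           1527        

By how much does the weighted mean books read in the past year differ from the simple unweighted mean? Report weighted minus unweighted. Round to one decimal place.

-7.2

Unweighted sum = 389
Unweighted mean = 389 / 14 = 27.785714
Weighted sum = 338691
Sum of weights = 16450
Weighted mean = 338691 / 16450 = 20.589119
Difference (weighted minus unweighted) = -7.1965957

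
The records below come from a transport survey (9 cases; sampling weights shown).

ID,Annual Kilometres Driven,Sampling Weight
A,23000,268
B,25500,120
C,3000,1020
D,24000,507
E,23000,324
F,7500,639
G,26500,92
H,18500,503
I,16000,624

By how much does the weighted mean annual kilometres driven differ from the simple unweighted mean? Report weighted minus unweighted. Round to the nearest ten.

Unweighted sum = 167000
Unweighted mean = 167000 / 9 = 18555.556
Weighted sum = 23000×268 + 25500×120 + 3000×1020 + 24000×507 + 23000×324 + 7500×639 + 26500×92 + 18500×503 + 16000×624
  = 58424000
Sum of weights = 268 + 120 + 1020 + 507 + 324 + 639 + 92 + 503 + 624 = 4097
Weighted mean = 58424000 / 4097 = 14260.19
Difference (weighted minus unweighted) = -4295.3652

-4300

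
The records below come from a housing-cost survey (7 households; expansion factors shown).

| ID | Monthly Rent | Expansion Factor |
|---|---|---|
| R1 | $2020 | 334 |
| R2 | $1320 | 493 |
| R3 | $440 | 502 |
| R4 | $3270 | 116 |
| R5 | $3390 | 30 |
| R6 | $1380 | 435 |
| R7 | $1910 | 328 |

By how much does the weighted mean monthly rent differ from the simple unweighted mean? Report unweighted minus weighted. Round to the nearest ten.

510

Unweighted sum = 2020 + 1320 + 440 + 3270 + 3390 + 1380 + 1910 = 13730
Unweighted mean = 13730 / 7 = 1961.4286
Weighted sum = 2020×334 + 1320×493 + 440×502 + 3270×116 + 3390×30 + 1380×435 + 1910×328
  = 674680 + 650760 + 220880 + 379320 + 101700 + 600300 + 626480 = 3254120
Sum of weights = 334 + 493 + 502 + 116 + 30 + 435 + 328 = 2238
Weighted mean = 3254120 / 2238 = 1454.0304
Difference (unweighted minus weighted) = 507.39819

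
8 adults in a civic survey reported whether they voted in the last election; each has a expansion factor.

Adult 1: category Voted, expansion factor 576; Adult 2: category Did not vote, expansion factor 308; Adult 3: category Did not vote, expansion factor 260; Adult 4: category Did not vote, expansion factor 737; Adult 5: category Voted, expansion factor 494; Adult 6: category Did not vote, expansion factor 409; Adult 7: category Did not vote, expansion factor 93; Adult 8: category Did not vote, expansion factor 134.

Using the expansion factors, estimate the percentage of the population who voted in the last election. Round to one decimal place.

Sum of weights for 'Voted' = 576 + 494 = 1070
Total weight = 3011
Weighted proportion = 1070 / 3011 = 0.35536367 → 35.536367%

35.5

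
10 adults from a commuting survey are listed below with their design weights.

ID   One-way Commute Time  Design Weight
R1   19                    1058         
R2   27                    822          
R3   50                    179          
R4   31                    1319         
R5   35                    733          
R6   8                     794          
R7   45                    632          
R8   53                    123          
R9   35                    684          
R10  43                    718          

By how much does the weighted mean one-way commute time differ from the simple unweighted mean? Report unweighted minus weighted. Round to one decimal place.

4.3

Unweighted sum = 19 + 27 + 50 + 31 + 35 + 8 + 45 + 53 + 35 + 43 = 346
Unweighted mean = 346 / 10 = 34.6
Weighted sum = 19×1058 + 27×822 + 50×179 + 31×1319 + 35×733 + 8×794 + 45×632 + 53×123 + 35×684 + 43×718
  = 20102 + 22194 + 8950 + 40889 + 25655 + 6352 + 28440 + 6519 + 23940 + 30874 = 213915
Sum of weights = 1058 + 822 + 179 + 1319 + 733 + 794 + 632 + 123 + 684 + 718 = 7062
Weighted mean = 213915 / 7062 = 30.290994
Difference (unweighted minus weighted) = 4.3090059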